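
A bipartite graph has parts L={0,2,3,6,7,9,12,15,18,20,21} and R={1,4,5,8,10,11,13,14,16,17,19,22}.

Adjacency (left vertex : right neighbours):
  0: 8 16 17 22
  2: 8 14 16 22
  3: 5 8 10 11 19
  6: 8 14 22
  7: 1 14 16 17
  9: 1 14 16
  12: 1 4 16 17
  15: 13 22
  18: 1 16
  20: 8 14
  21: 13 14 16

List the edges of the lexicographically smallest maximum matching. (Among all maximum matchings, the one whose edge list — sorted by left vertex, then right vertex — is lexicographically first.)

Lex-smallest maximum matching: {(0,8), (2,14), (3,5), (6,22), (7,17), (9,1), (12,4), (15,13), (18,16)}

|M| = 9 (so the lex-smallest maximum matching has 9 edges)
process left vertices in ascending order; for each, take the smallest-labelled available neighbour that still permits 9 edges overall, or leave it unmatched if none does
lex-smallest matching: {0-8, 2-14, 3-5, 6-22, 7-17, 9-1, 12-4, 15-13, 18-16}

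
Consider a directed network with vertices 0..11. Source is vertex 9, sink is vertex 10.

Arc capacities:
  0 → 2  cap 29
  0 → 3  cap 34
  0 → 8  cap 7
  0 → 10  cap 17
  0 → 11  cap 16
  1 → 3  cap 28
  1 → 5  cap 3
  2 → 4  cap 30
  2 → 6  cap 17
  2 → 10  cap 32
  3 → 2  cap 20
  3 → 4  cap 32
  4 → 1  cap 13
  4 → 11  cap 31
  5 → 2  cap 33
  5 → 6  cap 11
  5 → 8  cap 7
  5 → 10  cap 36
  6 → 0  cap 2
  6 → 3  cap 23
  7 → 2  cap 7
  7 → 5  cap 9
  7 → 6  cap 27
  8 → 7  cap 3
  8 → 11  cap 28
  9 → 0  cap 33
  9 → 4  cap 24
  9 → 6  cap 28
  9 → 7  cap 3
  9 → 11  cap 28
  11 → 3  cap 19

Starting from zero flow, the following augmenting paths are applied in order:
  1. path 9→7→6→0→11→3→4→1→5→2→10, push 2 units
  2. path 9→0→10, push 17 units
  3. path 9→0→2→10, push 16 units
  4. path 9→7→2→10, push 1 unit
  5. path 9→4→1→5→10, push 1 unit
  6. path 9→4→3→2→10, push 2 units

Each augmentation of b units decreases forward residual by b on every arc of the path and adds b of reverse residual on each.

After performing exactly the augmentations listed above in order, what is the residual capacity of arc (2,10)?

after path 1 (9→7→6→0→11→3→4→1→5→2→10, push 2): res(2,10)=30
after path 2 (9→0→10, push 17): res(2,10)=30
after path 3 (9→0→2→10, push 16): res(2,10)=14
after path 4 (9→7→2→10, push 1): res(2,10)=13
after path 5 (9→4→1→5→10, push 1): res(2,10)=13
after path 6 (9→4→3→2→10, push 2): res(2,10)=11

Residual capacity of (2,10): 11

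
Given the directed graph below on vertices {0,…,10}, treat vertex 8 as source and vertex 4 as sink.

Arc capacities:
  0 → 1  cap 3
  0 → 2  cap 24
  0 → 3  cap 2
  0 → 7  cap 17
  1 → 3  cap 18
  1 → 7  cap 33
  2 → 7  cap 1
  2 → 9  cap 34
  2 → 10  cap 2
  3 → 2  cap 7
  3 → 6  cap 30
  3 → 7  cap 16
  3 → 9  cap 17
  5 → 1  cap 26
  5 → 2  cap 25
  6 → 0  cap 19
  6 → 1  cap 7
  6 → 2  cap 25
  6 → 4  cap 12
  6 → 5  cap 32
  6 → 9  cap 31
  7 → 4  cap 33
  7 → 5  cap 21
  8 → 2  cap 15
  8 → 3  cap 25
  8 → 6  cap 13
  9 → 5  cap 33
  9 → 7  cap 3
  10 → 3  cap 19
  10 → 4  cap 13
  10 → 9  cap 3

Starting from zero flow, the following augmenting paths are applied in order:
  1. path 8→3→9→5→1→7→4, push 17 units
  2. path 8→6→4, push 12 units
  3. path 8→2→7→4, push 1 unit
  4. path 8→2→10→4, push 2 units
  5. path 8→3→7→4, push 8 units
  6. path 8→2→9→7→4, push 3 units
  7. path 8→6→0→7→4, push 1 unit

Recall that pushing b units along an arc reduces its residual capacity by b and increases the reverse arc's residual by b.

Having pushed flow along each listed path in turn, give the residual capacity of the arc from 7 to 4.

Residual capacity of (7,4): 3

after path 1 (8→3→9→5→1→7→4, push 17): res(7,4)=16
after path 2 (8→6→4, push 12): res(7,4)=16
after path 3 (8→2→7→4, push 1): res(7,4)=15
after path 4 (8→2→10→4, push 2): res(7,4)=15
after path 5 (8→3→7→4, push 8): res(7,4)=7
after path 6 (8→2→9→7→4, push 3): res(7,4)=4
after path 7 (8→6→0→7→4, push 1): res(7,4)=3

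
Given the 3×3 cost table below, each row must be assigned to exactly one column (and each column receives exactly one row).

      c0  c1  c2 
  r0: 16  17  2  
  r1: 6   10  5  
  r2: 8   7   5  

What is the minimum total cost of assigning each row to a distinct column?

optimal assignment: row0→col2 (cost 2), row1→col0 (cost 6), row2→col1 (cost 7)
total = 2 + 6 + 7 = 15

Minimum assignment cost: 15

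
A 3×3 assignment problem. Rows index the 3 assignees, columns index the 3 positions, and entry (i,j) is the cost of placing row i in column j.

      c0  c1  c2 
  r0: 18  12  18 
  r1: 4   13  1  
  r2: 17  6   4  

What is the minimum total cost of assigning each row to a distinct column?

Minimum assignment cost: 20

optimal assignment: row0→col1 (cost 12), row1→col0 (cost 4), row2→col2 (cost 4)
total = 12 + 4 + 4 = 20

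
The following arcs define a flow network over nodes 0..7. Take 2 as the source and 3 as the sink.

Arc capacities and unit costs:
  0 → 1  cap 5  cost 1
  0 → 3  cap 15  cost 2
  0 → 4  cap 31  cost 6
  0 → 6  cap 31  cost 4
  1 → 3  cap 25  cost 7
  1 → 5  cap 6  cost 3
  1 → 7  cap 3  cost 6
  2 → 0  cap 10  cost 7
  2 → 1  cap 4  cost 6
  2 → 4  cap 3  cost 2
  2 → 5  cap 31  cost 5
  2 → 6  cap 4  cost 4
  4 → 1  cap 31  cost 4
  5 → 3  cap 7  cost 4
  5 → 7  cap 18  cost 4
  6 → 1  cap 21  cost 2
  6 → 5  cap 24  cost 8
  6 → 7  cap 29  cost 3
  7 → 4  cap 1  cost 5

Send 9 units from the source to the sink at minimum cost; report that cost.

shortest-cost path #1: 2→5→3 push 7 @ unit cost 9 (adds 63)
shortest-cost path #2: 2→0→3 push 2 @ unit cost 9 (adds 18)
total cost = 81

Minimum cost for 9 units: 81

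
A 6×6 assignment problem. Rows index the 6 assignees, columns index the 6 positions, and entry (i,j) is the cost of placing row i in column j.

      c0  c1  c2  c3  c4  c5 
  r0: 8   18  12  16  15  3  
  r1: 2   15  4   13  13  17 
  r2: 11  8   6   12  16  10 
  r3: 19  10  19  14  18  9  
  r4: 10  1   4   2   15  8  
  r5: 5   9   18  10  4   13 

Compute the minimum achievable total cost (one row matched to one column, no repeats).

optimal assignment: row0→col5 (cost 3), row1→col0 (cost 2), row2→col2 (cost 6), row3→col1 (cost 10), row4→col3 (cost 2), row5→col4 (cost 4)
total = 3 + 2 + 6 + 10 + 2 + 4 = 27

Minimum assignment cost: 27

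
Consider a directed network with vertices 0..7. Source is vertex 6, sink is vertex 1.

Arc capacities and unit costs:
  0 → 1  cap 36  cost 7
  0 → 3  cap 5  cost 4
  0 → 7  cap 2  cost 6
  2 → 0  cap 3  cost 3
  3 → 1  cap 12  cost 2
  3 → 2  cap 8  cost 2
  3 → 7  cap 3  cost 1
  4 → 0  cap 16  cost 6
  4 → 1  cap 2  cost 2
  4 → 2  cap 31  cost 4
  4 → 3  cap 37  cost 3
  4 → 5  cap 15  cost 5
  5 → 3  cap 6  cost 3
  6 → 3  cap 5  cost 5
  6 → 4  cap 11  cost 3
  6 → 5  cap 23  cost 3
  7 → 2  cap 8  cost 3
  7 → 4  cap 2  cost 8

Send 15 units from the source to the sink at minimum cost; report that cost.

shortest-cost path #1: 6→4→1 push 2 @ unit cost 5 (adds 10)
shortest-cost path #2: 6→3→1 push 5 @ unit cost 7 (adds 35)
shortest-cost path #3: 6→4→3→1 push 7 @ unit cost 8 (adds 56)
shortest-cost path #4: 6→4→0→1 push 1 @ unit cost 16 (adds 16)
total cost = 117

Minimum cost for 15 units: 117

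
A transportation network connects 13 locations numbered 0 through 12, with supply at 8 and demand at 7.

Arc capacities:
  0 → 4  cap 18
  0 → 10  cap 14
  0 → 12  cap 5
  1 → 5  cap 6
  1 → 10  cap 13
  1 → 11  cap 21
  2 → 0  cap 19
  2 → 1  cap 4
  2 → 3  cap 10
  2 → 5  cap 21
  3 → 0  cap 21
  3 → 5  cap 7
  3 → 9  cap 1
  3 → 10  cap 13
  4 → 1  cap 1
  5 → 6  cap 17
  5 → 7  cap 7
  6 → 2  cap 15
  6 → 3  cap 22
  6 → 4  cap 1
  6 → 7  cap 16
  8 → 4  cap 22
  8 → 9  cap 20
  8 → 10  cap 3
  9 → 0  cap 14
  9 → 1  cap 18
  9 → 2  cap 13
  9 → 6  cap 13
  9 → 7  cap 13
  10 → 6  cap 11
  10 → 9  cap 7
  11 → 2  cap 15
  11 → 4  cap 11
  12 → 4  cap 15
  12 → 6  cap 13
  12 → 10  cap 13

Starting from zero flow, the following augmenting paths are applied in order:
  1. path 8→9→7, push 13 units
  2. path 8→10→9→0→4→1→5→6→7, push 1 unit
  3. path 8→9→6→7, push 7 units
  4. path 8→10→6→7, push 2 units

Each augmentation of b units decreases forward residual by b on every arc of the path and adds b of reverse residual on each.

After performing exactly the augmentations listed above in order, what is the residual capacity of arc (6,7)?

Residual capacity of (6,7): 6

after path 1 (8→9→7, push 13): res(6,7)=16
after path 2 (8→10→9→0→4→1→5→6→7, push 1): res(6,7)=15
after path 3 (8→9→6→7, push 7): res(6,7)=8
after path 4 (8→10→6→7, push 2): res(6,7)=6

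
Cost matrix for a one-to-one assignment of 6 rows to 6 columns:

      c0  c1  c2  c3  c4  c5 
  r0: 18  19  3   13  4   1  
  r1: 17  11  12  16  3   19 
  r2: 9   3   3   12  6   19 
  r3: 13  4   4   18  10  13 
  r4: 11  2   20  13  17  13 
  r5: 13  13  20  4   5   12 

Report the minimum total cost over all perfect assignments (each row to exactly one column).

Minimum assignment cost: 23

optimal assignment: row0→col5 (cost 1), row1→col4 (cost 3), row2→col0 (cost 9), row3→col2 (cost 4), row4→col1 (cost 2), row5→col3 (cost 4)
total = 1 + 3 + 9 + 4 + 2 + 4 = 23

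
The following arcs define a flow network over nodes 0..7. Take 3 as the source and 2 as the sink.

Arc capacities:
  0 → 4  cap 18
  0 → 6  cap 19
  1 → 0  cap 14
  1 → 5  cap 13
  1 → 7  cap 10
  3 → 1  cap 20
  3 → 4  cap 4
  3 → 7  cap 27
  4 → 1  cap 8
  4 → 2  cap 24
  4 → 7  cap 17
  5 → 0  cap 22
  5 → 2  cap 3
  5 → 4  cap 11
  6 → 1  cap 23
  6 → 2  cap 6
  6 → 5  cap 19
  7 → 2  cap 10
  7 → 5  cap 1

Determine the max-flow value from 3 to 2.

augment #1: 3→4→2 bottleneck 4, total now 4
augment #2: 3→7→2 bottleneck 10, total now 14
augment #3: 3→1→5→2 bottleneck 3, total now 17
augment #4: 3→1→0→4→2 bottleneck 14, total now 31
augment #5: 3→1→5→4→2 bottleneck 3, total now 34
augment #6: 3→7→5→4→2 bottleneck 1, total now 35

Maximum flow value: 35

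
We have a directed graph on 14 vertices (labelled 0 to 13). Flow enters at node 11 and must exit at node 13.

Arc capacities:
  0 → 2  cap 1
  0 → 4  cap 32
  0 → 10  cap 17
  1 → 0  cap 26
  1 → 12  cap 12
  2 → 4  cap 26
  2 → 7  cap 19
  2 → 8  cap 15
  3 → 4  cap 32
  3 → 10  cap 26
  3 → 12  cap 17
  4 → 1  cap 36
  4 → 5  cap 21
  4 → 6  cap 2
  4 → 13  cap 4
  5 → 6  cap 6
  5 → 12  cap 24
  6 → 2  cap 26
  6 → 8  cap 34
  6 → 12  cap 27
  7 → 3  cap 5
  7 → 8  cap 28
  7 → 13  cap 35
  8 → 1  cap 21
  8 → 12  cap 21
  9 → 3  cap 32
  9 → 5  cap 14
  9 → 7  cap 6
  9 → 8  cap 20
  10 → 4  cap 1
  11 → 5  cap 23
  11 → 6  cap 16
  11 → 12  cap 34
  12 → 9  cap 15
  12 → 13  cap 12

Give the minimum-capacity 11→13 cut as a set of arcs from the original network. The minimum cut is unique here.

Min-cut arcs: {(2,7), (4,13), (9,7), (12,13)} (total capacity 41)

augment #1: 11→12→13 push 12
augment #2: 11→6→2→4→13 push 4
augment #3: 11→6→2→7→13 push 12
augment #4: 11→12→9→7→13 push 6
augment #5: 11→5→6→2→7→13 push 6
augment #6: 11→12→9→3→4→2→7→13 push 1
max flow = 41; residual-reachable set from 11 gives S-side
cut edges (S→T): {(2,7), (4,13), (9,7), (12,13)} total cap 41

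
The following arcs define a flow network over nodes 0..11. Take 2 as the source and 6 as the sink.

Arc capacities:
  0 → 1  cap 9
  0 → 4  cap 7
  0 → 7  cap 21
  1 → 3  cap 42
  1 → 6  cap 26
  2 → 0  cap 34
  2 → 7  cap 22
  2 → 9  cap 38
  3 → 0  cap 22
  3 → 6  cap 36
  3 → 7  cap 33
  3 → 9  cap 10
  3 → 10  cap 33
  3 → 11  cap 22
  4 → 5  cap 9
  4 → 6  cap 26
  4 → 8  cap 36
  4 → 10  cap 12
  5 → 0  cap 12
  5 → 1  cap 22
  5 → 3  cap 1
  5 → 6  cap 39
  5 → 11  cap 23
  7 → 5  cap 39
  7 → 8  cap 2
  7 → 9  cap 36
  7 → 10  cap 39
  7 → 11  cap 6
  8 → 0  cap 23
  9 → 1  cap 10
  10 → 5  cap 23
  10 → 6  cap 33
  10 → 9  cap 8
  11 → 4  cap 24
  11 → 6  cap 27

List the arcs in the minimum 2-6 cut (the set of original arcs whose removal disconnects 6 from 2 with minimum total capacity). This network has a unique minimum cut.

augment #1: 2→0→1→6 push 9
augment #2: 2→0→4→6 push 7
augment #3: 2→7→5→6 push 22
augment #4: 2→9→1→6 push 10
augment #5: 2→0→7→5→6 push 17
augment #6: 2→0→7→10→6 push 1
max flow = 66; residual-reachable set from 2 gives S-side
cut edges (S→T): {(2,0), (2,7), (9,1)} total cap 66

Min-cut arcs: {(2,0), (2,7), (9,1)} (total capacity 66)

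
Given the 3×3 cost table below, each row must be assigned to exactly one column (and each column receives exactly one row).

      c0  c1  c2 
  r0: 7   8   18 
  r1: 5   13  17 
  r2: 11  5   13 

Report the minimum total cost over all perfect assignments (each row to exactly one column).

Minimum assignment cost: 26

optimal assignment: row0→col1 (cost 8), row1→col0 (cost 5), row2→col2 (cost 13)
total = 8 + 5 + 13 = 26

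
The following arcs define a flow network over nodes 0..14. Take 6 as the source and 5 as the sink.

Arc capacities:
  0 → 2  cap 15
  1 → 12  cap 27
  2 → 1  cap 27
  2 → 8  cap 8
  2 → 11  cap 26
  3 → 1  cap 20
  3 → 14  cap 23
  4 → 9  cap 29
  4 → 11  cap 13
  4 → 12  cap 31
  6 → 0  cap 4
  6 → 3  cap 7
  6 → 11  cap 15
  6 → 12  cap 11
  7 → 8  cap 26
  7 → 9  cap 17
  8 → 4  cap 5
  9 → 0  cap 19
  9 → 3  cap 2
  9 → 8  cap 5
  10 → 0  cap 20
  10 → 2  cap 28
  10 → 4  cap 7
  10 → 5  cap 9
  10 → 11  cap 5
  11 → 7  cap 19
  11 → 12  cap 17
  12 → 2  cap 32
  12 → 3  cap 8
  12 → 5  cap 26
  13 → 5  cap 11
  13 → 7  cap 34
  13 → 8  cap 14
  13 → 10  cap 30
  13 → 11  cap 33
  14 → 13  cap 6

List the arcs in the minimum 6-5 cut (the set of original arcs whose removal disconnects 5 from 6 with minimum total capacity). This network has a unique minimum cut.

Min-cut arcs: {(12,5), (14,13)} (total capacity 32)

augment #1: 6→12→5 push 11
augment #2: 6→11→12→5 push 15
augment #3: 6→3→14→13→5 push 6
max flow = 32; residual-reachable set from 6 gives S-side
cut edges (S→T): {(12,5), (14,13)} total cap 32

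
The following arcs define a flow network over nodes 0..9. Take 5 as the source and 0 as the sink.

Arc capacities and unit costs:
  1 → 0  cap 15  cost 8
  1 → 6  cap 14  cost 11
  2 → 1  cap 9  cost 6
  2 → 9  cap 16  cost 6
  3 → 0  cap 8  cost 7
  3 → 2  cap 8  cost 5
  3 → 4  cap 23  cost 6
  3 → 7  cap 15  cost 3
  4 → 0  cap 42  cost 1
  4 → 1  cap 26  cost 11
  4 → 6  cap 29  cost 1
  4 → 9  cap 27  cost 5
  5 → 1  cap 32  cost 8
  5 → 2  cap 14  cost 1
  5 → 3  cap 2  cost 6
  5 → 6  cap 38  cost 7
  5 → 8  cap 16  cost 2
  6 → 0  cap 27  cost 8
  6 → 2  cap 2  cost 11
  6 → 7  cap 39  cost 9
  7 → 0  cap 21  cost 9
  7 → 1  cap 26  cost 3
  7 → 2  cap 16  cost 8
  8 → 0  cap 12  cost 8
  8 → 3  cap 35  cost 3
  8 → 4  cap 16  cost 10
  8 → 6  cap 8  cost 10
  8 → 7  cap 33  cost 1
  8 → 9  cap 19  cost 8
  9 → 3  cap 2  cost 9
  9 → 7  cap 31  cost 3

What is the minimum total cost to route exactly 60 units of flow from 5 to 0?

Minimum cost for 60 units: 830

shortest-cost path #1: 5→8→0 push 12 @ unit cost 10 (adds 120)
shortest-cost path #2: 5→8→3→0 push 4 @ unit cost 12 (adds 48)
shortest-cost path #3: 5→3→0 push 2 @ unit cost 13 (adds 26)
shortest-cost path #4: 5→6→0 push 27 @ unit cost 15 (adds 405)
shortest-cost path #5: 5→2→1→0 push 9 @ unit cost 15 (adds 135)
shortest-cost path #6: 5→1→0 push 6 @ unit cost 16 (adds 96)
total cost = 830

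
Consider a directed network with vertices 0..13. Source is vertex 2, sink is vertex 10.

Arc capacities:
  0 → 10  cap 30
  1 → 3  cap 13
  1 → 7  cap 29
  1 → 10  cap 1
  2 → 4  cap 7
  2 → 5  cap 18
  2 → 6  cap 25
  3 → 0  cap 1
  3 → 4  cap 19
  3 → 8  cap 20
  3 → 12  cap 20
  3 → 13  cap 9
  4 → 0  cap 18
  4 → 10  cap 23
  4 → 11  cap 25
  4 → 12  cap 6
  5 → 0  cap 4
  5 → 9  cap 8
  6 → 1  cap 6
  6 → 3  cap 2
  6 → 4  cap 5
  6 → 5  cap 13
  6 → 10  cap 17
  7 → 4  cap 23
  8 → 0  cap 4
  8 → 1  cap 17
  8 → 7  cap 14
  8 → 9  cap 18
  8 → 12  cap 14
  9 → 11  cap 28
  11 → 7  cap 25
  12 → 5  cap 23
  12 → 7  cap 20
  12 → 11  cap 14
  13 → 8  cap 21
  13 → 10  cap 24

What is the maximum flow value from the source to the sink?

Maximum flow value: 44

augment #1: 2→4→10 bottleneck 7, total now 7
augment #2: 2→6→10 bottleneck 17, total now 24
augment #3: 2→5→0→10 bottleneck 4, total now 28
augment #4: 2→6→1→10 bottleneck 1, total now 29
augment #5: 2→6→4→10 bottleneck 5, total now 34
augment #6: 2→6→3→0→10 bottleneck 1, total now 35
augment #7: 2→6→3→4→10 bottleneck 1, total now 36
augment #8: 2→5→9→11→7→4→10 bottleneck 8, total now 44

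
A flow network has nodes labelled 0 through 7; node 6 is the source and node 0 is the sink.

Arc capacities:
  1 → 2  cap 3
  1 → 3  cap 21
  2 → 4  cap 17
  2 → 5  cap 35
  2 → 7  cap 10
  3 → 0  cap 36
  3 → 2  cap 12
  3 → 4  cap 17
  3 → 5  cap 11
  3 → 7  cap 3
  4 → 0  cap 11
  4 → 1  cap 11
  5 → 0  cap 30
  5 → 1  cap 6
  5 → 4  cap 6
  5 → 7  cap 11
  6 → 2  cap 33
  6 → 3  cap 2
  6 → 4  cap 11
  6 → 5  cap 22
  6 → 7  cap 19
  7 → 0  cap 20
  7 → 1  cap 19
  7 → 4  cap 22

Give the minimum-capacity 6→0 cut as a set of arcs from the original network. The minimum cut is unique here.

Min-cut arcs: {(1,3), (4,0), (5,0), (6,3), (7,0)} (total capacity 84)

augment #1: 6→3→0 push 2
augment #2: 6→4→0 push 11
augment #3: 6→5→0 push 22
augment #4: 6→7→0 push 19
augment #5: 6→2→5→0 push 8
augment #6: 6→2→7→0 push 1
augment #7: 6→2→4→1→3→0 push 11
augment #8: 6→2→5→1→3→0 push 6
augment #9: 6→2→7→1→3→0 push 4
max flow = 84; residual-reachable set from 6 gives S-side
cut edges (S→T): {(1,3), (4,0), (5,0), (6,3), (7,0)} total cap 84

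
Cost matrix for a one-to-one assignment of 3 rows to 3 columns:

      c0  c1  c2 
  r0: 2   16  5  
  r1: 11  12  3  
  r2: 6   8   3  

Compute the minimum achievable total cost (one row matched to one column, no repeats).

Minimum assignment cost: 13

optimal assignment: row0→col0 (cost 2), row1→col2 (cost 3), row2→col1 (cost 8)
total = 2 + 3 + 8 = 13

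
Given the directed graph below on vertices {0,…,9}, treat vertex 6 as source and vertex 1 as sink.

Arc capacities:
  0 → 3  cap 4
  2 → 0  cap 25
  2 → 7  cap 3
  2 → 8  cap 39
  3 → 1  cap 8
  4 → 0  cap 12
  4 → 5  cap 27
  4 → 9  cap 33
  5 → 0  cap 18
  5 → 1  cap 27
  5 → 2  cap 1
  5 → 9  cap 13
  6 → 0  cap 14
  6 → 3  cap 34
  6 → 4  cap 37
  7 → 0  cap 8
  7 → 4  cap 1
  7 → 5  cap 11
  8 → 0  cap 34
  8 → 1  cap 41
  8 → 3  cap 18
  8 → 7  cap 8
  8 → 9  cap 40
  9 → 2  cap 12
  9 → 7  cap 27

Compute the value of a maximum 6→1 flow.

Maximum flow value: 45

augment #1: 6→3→1 bottleneck 8, total now 8
augment #2: 6→4→5→1 bottleneck 27, total now 35
augment #3: 6→4→9→2→8→1 bottleneck 10, total now 45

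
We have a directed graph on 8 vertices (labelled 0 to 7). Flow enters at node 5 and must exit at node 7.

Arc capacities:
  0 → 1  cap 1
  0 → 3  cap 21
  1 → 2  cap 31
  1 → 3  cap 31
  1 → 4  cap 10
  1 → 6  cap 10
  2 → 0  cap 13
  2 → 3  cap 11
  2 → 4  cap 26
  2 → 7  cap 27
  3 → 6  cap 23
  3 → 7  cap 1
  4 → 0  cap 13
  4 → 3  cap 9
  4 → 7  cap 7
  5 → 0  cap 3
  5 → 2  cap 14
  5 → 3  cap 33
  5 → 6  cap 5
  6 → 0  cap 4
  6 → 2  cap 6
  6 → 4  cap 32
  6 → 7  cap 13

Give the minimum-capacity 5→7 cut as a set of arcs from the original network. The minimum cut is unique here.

augment #1: 5→2→7 push 14
augment #2: 5→3→7 push 1
augment #3: 5→6→7 push 5
augment #4: 5→3→6→7 push 8
augment #5: 5→0→1→2→7 push 1
augment #6: 5→3→6→2→7 push 6
augment #7: 5→3→6→4→7 push 7
max flow = 42; residual-reachable set from 5 gives S-side
cut edges (S→T): {(0,1), (3,7), (4,7), (5,2), (6,2), (6,7)} total cap 42

Min-cut arcs: {(0,1), (3,7), (4,7), (5,2), (6,2), (6,7)} (total capacity 42)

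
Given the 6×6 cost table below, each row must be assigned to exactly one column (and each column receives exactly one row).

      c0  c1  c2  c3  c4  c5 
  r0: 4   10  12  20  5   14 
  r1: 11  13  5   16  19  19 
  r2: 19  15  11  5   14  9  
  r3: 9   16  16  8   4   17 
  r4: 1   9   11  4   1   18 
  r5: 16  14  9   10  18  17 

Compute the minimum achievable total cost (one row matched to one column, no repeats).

Minimum assignment cost: 39

optimal assignment: row0→col1 (cost 10), row1→col2 (cost 5), row2→col5 (cost 9), row3→col4 (cost 4), row4→col0 (cost 1), row5→col3 (cost 10)
total = 10 + 5 + 9 + 4 + 1 + 10 = 39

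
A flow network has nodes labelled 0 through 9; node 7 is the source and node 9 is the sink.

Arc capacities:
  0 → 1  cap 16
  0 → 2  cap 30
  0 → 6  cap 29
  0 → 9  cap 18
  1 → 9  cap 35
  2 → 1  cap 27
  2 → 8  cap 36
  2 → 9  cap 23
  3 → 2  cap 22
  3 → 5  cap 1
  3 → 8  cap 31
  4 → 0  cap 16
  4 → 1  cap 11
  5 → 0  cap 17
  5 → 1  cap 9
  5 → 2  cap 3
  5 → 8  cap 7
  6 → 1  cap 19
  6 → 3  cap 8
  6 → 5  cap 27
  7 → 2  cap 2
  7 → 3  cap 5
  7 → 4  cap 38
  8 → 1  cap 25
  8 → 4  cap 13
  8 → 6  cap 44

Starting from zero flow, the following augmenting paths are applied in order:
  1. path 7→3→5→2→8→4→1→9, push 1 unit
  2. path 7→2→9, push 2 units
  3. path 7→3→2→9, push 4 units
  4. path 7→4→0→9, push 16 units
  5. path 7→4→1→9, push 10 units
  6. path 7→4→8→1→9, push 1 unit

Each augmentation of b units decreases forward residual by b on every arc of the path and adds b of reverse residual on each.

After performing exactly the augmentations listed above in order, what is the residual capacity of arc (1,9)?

Residual capacity of (1,9): 23

after path 1 (7→3→5→2→8→4→1→9, push 1): res(1,9)=34
after path 2 (7→2→9, push 2): res(1,9)=34
after path 3 (7→3→2→9, push 4): res(1,9)=34
after path 4 (7→4→0→9, push 16): res(1,9)=34
after path 5 (7→4→1→9, push 10): res(1,9)=24
after path 6 (7→4→8→1→9, push 1): res(1,9)=23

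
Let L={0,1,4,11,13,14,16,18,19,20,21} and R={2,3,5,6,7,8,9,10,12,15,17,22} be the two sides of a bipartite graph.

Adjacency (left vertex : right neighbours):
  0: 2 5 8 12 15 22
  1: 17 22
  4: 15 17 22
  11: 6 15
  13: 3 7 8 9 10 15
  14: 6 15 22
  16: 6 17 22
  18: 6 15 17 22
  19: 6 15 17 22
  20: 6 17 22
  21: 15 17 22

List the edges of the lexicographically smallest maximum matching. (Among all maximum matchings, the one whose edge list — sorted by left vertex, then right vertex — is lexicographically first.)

|M| = 6 (so the lex-smallest maximum matching has 6 edges)
process left vertices in ascending order; for each, take the smallest-labelled available neighbour that still permits 6 edges overall, or leave it unmatched if none does
lex-smallest matching: {0-2, 1-17, 4-15, 11-6, 13-3, 14-22}

Lex-smallest maximum matching: {(0,2), (1,17), (4,15), (11,6), (13,3), (14,22)}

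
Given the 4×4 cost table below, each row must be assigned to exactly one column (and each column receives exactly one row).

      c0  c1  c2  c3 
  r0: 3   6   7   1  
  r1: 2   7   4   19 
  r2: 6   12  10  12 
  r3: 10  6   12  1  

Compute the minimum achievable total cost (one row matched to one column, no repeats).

one of 2 optimal assignments: row0→col1 (cost 6), row1→col2 (cost 4), row2→col0 (cost 6), row3→col3 (cost 1)
total = 6 + 4 + 6 + 1 = 17

Minimum assignment cost: 17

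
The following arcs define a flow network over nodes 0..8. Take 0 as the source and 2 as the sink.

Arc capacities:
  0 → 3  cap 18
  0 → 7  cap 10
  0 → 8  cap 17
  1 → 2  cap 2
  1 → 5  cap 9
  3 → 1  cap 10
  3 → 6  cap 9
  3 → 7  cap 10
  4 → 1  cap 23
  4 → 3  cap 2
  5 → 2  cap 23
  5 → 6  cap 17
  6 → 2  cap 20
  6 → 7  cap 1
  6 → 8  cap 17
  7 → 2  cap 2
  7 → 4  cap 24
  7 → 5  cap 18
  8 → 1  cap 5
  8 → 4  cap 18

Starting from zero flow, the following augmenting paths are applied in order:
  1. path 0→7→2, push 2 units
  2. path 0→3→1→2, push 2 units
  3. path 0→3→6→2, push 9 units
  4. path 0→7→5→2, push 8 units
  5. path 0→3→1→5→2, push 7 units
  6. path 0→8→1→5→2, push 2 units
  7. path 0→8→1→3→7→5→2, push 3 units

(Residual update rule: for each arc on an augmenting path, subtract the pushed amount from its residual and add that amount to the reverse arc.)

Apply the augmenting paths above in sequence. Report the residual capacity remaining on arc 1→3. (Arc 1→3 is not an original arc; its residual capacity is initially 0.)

after path 1 (0→7→2, push 2): res(1,3)=0
after path 2 (0→3→1→2, push 2): res(1,3)=2
after path 3 (0→3→6→2, push 9): res(1,3)=2
after path 4 (0→7→5→2, push 8): res(1,3)=2
after path 5 (0→3→1→5→2, push 7): res(1,3)=9
after path 6 (0→8→1→5→2, push 2): res(1,3)=9
after path 7 (0→8→1→3→7→5→2, push 3): res(1,3)=6

Residual capacity of (1,3): 6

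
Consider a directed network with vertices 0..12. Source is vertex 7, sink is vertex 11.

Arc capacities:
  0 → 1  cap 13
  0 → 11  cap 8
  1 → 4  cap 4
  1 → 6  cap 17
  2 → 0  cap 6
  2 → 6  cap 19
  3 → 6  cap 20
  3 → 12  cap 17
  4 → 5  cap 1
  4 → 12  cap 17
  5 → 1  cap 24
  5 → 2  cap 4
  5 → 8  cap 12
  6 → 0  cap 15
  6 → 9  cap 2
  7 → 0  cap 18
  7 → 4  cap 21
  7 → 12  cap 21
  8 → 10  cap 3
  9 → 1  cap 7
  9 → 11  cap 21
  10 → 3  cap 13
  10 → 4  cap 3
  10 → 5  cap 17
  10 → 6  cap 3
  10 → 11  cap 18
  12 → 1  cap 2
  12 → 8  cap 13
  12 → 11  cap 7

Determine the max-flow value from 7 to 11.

augment #1: 7→0→11 bottleneck 8, total now 8
augment #2: 7→12→11 bottleneck 7, total now 15
augment #3: 7→12→8→10→11 bottleneck 3, total now 18
augment #4: 7→0→1→6→9→11 bottleneck 2, total now 20

Maximum flow value: 20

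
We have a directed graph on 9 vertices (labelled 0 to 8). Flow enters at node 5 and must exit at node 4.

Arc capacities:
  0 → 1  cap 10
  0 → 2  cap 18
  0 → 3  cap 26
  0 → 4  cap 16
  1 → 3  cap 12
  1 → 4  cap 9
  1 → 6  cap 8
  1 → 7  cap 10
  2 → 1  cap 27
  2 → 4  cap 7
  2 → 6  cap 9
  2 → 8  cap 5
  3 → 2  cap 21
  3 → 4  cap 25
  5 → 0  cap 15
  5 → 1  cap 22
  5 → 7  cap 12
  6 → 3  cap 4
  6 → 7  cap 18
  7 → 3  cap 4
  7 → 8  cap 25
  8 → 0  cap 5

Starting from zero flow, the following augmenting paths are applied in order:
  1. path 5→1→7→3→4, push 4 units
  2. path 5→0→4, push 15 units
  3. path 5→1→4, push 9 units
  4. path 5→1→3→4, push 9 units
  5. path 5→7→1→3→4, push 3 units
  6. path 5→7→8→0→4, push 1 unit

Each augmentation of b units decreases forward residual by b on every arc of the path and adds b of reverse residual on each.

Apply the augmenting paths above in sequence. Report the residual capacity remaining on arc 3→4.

Residual capacity of (3,4): 9

after path 1 (5→1→7→3→4, push 4): res(3,4)=21
after path 2 (5→0→4, push 15): res(3,4)=21
after path 3 (5→1→4, push 9): res(3,4)=21
after path 4 (5→1→3→4, push 9): res(3,4)=12
after path 5 (5→7→1→3→4, push 3): res(3,4)=9
after path 6 (5→7→8→0→4, push 1): res(3,4)=9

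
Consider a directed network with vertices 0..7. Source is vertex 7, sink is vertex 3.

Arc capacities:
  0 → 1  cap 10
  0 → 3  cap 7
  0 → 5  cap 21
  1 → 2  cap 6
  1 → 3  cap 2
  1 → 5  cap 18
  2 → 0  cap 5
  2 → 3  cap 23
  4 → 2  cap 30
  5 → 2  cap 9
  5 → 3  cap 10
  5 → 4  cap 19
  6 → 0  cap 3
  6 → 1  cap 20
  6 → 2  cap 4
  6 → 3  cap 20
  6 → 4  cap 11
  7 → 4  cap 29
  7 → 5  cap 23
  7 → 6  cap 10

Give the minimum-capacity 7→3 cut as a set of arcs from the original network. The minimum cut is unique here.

Min-cut arcs: {(2,0), (2,3), (5,3), (7,6)} (total capacity 48)

augment #1: 7→5→3 push 10
augment #2: 7→6→3 push 10
augment #3: 7→4→2→3 push 23
augment #4: 7→4→2→0→3 push 5
max flow = 48; residual-reachable set from 7 gives S-side
cut edges (S→T): {(2,0), (2,3), (5,3), (7,6)} total cap 48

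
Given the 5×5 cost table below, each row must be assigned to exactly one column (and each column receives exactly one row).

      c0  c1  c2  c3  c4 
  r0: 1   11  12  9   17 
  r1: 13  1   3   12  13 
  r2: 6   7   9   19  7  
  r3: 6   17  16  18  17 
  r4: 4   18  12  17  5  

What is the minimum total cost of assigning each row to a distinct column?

one of 2 optimal assignments: row0→col3 (cost 9), row1→col1 (cost 1), row2→col2 (cost 9), row3→col0 (cost 6), row4→col4 (cost 5)
total = 9 + 1 + 9 + 6 + 5 = 30

Minimum assignment cost: 30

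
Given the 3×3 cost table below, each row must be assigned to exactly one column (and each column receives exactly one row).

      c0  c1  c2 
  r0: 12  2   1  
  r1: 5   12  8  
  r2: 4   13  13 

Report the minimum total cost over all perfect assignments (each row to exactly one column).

Minimum assignment cost: 14

optimal assignment: row0→col1 (cost 2), row1→col2 (cost 8), row2→col0 (cost 4)
total = 2 + 8 + 4 = 14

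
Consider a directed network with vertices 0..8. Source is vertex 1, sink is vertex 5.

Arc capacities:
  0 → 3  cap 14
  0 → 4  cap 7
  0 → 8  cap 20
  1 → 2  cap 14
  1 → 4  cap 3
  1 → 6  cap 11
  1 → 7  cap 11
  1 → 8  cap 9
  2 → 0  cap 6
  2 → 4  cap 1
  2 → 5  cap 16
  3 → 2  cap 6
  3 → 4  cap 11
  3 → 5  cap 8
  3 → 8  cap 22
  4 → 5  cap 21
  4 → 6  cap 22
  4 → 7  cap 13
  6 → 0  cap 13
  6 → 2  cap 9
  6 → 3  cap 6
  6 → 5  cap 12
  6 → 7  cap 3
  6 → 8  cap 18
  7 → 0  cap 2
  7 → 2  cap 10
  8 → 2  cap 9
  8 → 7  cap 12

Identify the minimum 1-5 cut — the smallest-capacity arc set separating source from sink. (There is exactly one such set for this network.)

Min-cut arcs: {(1,4), (1,6), (2,0), (2,4), (2,5), (7,0)} (total capacity 39)

augment #1: 1→2→5 push 14
augment #2: 1→4→5 push 3
augment #3: 1→6→5 push 11
augment #4: 1→7→2→5 push 2
augment #5: 1→7→0→3→5 push 2
augment #6: 1→7→2→4→5 push 1
augment #7: 1→7→2→0→3→5 push 6
max flow = 39; residual-reachable set from 1 gives S-side
cut edges (S→T): {(1,4), (1,6), (2,0), (2,4), (2,5), (7,0)} total cap 39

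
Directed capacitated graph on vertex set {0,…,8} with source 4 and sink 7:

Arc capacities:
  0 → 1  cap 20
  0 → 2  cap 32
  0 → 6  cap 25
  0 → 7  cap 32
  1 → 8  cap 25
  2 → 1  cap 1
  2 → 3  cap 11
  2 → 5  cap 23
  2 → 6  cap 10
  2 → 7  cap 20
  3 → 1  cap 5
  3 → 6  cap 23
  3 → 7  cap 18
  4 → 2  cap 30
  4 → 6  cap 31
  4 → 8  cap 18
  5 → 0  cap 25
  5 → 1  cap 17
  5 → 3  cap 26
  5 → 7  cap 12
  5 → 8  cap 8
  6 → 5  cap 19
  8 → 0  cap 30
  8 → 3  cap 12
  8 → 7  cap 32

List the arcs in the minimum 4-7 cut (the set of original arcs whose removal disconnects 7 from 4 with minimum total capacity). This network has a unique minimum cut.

Min-cut arcs: {(4,2), (4,8), (6,5)} (total capacity 67)

augment #1: 4→2→7 push 20
augment #2: 4→8→7 push 18
augment #3: 4→2→3→7 push 10
augment #4: 4→6→5→7 push 12
augment #5: 4→6→5→0→7 push 7
max flow = 67; residual-reachable set from 4 gives S-side
cut edges (S→T): {(4,2), (4,8), (6,5)} total cap 67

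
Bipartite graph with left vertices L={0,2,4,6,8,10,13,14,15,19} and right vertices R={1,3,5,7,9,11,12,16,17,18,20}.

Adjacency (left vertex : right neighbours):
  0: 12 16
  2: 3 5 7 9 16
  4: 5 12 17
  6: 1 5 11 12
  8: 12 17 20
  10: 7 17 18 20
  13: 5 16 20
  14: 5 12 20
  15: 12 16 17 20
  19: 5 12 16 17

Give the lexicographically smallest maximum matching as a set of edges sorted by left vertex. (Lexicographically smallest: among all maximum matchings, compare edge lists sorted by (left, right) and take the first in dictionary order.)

|M| = 8 (so the lex-smallest maximum matching has 8 edges)
process left vertices in ascending order; for each, take the smallest-labelled available neighbour that still permits 8 edges overall, or leave it unmatched if none does
lex-smallest matching: {0-12, 2-3, 4-5, 6-1, 8-17, 10-7, 13-16, 14-20}

Lex-smallest maximum matching: {(0,12), (2,3), (4,5), (6,1), (8,17), (10,7), (13,16), (14,20)}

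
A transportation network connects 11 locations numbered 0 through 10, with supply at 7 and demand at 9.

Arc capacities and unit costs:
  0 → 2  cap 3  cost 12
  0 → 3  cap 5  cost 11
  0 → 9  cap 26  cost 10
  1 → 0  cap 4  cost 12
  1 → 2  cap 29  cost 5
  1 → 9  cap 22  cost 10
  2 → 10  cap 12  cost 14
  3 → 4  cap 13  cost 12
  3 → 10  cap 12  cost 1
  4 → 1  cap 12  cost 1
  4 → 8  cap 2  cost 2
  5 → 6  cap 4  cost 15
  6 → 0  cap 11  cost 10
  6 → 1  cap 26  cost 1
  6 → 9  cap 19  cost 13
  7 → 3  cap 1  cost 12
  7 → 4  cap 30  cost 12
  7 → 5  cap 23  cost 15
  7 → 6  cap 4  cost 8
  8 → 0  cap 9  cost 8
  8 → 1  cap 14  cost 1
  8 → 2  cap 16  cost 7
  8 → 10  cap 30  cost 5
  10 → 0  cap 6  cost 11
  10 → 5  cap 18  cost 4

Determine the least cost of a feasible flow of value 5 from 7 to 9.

Minimum cost for 5 units: 99

shortest-cost path #1: 7→6→1→9 push 4 @ unit cost 19 (adds 76)
shortest-cost path #2: 7→4→1→9 push 1 @ unit cost 23 (adds 23)
total cost = 99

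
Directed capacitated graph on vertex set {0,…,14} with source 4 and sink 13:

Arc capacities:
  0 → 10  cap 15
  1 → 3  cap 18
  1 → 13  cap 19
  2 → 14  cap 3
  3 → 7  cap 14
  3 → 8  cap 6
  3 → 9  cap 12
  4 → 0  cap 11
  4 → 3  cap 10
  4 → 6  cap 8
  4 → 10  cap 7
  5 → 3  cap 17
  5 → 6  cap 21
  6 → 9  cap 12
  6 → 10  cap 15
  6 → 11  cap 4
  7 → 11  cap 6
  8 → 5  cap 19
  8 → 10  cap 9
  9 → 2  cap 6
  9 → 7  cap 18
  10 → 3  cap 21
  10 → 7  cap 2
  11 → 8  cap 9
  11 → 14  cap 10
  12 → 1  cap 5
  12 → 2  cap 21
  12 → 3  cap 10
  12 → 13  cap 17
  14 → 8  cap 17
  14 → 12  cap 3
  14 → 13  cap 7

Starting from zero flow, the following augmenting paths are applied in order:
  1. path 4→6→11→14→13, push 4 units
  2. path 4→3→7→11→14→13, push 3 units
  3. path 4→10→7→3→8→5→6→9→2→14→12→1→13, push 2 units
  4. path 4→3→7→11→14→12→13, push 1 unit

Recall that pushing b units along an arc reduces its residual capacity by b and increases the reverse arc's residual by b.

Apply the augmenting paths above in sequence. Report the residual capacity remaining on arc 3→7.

Residual capacity of (3,7): 12

after path 1 (4→6→11→14→13, push 4): res(3,7)=14
after path 2 (4→3→7→11→14→13, push 3): res(3,7)=11
after path 3 (4→10→7→3→8→5→6→9→2→14→12→1→13, push 2): res(3,7)=13
after path 4 (4→3→7→11→14→12→13, push 1): res(3,7)=12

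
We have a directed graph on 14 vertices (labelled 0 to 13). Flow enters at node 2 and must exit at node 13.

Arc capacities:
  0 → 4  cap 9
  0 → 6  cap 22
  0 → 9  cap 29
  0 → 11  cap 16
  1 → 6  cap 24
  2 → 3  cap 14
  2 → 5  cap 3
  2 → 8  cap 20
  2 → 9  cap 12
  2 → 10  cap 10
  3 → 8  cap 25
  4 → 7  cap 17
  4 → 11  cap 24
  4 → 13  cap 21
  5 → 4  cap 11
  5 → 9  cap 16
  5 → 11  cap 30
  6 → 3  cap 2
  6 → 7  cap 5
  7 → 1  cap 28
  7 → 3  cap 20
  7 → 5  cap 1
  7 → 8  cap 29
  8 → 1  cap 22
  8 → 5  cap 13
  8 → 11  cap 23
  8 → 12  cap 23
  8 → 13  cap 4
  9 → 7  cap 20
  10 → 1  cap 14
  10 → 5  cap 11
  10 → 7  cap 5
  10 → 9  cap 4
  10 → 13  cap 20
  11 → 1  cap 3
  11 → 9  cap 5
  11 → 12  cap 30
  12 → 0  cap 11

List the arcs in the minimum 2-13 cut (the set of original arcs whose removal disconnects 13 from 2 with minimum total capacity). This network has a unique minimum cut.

augment #1: 2→8→13 push 4
augment #2: 2→10→13 push 10
augment #3: 2→5→4→13 push 3
augment #4: 2→8→5→4→13 push 8
augment #5: 2→8→12→0→4→13 push 8
augment #6: 2→3→8→12→0→4→13 push 1
max flow = 34; residual-reachable set from 2 gives S-side
cut edges (S→T): {(0,4), (2,10), (5,4), (8,13)} total cap 34

Min-cut arcs: {(0,4), (2,10), (5,4), (8,13)} (total capacity 34)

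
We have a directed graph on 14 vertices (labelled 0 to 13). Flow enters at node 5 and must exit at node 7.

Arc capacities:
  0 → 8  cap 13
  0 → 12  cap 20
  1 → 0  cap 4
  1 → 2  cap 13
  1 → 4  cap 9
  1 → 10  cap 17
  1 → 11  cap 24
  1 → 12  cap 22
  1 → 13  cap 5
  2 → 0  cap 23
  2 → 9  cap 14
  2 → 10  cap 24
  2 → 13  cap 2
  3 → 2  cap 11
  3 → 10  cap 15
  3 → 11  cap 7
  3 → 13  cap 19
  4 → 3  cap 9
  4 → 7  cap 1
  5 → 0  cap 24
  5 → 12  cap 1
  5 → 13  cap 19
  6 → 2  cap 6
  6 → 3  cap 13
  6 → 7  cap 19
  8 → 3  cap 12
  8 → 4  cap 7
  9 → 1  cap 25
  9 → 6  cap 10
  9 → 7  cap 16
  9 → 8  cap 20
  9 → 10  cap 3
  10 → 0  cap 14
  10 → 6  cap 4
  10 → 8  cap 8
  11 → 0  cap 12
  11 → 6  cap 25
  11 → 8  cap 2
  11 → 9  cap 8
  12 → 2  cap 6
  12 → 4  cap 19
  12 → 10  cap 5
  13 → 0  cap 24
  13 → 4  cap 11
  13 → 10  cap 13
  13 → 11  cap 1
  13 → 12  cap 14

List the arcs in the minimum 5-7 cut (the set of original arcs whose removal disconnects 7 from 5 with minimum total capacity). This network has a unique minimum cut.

Min-cut arcs: {(2,9), (3,11), (4,7), (10,6), (13,11)} (total capacity 27)

augment #1: 5→12→4→7 push 1
augment #2: 5→13→10→6→7 push 4
augment #3: 5→13→11→6→7 push 1
augment #4: 5→0→12→2→9→7 push 6
augment #5: 5→0→8→3→2→9→7 push 8
augment #6: 5→0→8→3→11→6→7 push 4
augment #7: 5→13→4→3→11→6→7 push 3
max flow = 27; residual-reachable set from 5 gives S-side
cut edges (S→T): {(2,9), (3,11), (4,7), (10,6), (13,11)} total cap 27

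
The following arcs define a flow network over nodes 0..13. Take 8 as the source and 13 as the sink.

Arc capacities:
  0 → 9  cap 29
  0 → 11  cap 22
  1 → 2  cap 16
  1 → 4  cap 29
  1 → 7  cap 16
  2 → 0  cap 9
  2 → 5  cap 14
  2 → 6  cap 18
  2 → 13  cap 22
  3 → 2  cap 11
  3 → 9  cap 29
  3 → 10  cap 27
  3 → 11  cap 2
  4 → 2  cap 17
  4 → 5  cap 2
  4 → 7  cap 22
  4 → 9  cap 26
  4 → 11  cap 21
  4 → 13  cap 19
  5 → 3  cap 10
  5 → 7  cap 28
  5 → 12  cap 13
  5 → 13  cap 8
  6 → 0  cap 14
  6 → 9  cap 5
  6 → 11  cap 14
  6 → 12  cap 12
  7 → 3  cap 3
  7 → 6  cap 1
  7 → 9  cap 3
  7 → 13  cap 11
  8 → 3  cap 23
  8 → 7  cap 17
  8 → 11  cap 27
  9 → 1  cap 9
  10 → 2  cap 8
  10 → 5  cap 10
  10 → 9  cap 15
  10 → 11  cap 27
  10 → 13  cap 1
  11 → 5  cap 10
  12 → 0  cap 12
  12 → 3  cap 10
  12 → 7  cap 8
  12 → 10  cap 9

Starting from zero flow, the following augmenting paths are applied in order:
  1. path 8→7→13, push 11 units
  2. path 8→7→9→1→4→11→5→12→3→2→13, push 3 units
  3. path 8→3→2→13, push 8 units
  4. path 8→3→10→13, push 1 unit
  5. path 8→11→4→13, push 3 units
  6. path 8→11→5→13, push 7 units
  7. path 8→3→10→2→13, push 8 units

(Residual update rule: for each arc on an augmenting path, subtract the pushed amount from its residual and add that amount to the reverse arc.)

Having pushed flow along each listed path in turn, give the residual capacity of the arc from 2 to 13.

Residual capacity of (2,13): 3

after path 1 (8→7→13, push 11): res(2,13)=22
after path 2 (8→7→9→1→4→11→5→12→3→2→13, push 3): res(2,13)=19
after path 3 (8→3→2→13, push 8): res(2,13)=11
after path 4 (8→3→10→13, push 1): res(2,13)=11
after path 5 (8→11→4→13, push 3): res(2,13)=11
after path 6 (8→11→5→13, push 7): res(2,13)=11
after path 7 (8→3→10→2→13, push 8): res(2,13)=3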